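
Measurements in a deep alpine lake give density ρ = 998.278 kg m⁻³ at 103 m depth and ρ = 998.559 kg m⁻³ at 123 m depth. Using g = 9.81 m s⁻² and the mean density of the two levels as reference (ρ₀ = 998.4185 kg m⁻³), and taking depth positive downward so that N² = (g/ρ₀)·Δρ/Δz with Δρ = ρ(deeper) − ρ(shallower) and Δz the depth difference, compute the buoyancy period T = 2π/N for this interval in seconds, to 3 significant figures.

Δρ = 998.559 − 998.278 = 0.281 kg m⁻³ over Δz = 123 − 103 = 20 m.
N² = (9.81/998.4185) × (0.281/20) = 1.3805 × 10⁻⁴ s⁻².
N = √(1.3805 × 10⁻⁴) = 0.011749 rad s⁻¹, so T = 2π/N = 534.78 s ≈ 535 s.

535 s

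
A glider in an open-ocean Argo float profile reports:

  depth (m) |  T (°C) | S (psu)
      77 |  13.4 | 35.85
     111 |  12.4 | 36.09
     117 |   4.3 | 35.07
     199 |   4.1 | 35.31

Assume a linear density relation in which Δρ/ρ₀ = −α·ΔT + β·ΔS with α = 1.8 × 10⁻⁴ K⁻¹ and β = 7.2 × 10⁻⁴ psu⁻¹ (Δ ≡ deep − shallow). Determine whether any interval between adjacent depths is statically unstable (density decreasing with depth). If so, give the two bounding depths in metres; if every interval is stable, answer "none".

none

Evaluate Δρ/ρ₀ = −αΔT + βΔS across each adjacent pair:
  77–111 m: −αΔT+βΔS = −(1.8 × 10⁻⁴)(-1.0)+(7.2 × 10⁻⁴)(+0.24) = 3.5 × 10⁻⁴ → stable
  111–117 m: −αΔT+βΔS = −(1.8 × 10⁻⁴)(-8.1)+(7.2 × 10⁻⁴)(-1.02) = 7.2 × 10⁻⁴ → stable
  117–199 m: −αΔT+βΔS = −(1.8 × 10⁻⁴)(-0.2)+(7.2 × 10⁻⁴)(+0.24) = 2.1 × 10⁻⁴ → stable
Every interval has Δρ > 0: the column is stably stratified throughout.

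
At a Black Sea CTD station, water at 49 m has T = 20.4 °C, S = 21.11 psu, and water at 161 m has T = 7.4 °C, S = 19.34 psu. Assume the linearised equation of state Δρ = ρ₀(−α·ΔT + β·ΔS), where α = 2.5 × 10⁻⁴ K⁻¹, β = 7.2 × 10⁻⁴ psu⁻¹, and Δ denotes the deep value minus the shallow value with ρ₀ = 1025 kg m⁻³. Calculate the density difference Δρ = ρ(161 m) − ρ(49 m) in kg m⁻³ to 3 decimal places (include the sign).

+2.025 kg m⁻³

ΔT = -13.0 K, ΔS = -1.77 psu (deep − shallow).
Δρ/ρ₀ = −(2.5 × 10⁻⁴)(-13.0) + (7.2 × 10⁻⁴)(-1.77) = 1.9756 × 10⁻³.
Δρ = 1025 × (1.9756 × 10⁻³) = +2.025 kg m⁻³.
Positive Δρ: denser below, stable.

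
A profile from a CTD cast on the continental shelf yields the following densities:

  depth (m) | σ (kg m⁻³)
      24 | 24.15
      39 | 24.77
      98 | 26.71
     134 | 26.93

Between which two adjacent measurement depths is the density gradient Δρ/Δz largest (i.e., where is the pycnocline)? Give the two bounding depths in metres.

24–39 m

Compute the density gradient over each adjacent pair:
  24–39 m: Δρ/Δz = 0.62/15 = 0.041 kg m⁻⁴
  39–98 m: Δρ/Δz = 1.94/59 = 0.033 kg m⁻⁴
  98–134 m: Δρ/Δz = 0.22/36 = 6.1 × 10⁻³ kg m⁻⁴
The largest gradient is in the 24–39 m interval — the pycnocline.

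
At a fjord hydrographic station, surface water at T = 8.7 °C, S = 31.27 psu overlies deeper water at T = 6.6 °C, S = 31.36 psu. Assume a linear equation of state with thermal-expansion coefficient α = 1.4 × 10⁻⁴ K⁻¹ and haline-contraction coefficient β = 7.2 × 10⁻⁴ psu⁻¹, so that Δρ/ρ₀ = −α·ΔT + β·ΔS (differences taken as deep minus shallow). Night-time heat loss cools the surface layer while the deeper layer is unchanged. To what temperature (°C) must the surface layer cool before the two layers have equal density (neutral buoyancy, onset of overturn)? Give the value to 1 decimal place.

Neutral buoyancy requires Δρ = 0, i.e. −α(T_deep − T_surf′) + β(S_deep − S_surf) = 0.
T_surf′ = T_deep − (β/α)·ΔS = 6.6 − (7.2 × 10⁻⁴/1.4 × 10⁻⁴)·(+0.09) = 6.137 °C.
Cooling required: 8.7 − (6.137) = 2.563 °C.

6.1 °C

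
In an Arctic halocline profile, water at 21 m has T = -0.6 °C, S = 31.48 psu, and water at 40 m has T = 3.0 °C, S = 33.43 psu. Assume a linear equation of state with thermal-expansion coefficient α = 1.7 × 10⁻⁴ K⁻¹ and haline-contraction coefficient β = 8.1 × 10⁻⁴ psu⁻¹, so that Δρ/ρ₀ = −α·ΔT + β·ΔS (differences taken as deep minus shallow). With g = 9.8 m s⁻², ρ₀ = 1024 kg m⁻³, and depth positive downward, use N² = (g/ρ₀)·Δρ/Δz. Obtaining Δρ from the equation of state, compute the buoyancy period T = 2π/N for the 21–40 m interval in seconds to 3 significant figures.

281 s

ΔT = +3.6 K, ΔS = +1.95 psu (deep − shallow).
Δρ/ρ₀ = −αΔT + βΔS = -6.12 × 10⁻⁴ + 1.5795 × 10⁻³ = 9.675 × 10⁻⁴, so Δρ ≈ 0.9907 kg m⁻³.
N² = (g/ρ₀)·Δρ/Δz = g·(Δρ/ρ₀)/Δz = 9.8 × 9.675 × 10⁻⁴ / 19 = 4.9903 × 10⁻⁴ s⁻².
N = √(4.9903 × 10⁻⁴) = 0.022339 rad s⁻¹ → T = 2π/N = 281.27 s ≈ 281 s.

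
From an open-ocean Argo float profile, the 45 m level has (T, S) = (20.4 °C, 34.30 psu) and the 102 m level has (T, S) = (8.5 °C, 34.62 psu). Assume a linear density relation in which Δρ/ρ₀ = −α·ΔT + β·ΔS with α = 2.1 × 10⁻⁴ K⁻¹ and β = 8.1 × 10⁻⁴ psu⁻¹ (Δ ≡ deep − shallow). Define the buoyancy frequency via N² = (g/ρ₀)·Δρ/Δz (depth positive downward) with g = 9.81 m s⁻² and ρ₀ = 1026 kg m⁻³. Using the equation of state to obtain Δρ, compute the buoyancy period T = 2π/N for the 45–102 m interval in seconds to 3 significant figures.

288 s

ΔT = -11.9 K, ΔS = +0.32 psu (deep − shallow).
Δρ/ρ₀ = −αΔT + βΔS = 2.499 × 10⁻³ + 2.592 × 10⁻⁴ = 2.7582 × 10⁻³, so Δρ ≈ 2.830 kg m⁻³.
N² = (g/ρ₀)·Δρ/Δz = g·(Δρ/ρ₀)/Δz = 9.81 × 2.7582 × 10⁻³ / 57 = 4.7470 × 10⁻⁴ s⁻².
N = √(4.7470 × 10⁻⁴) = 0.021788 rad s⁻¹ → T = 2π/N = 288.38 s ≈ 288 s.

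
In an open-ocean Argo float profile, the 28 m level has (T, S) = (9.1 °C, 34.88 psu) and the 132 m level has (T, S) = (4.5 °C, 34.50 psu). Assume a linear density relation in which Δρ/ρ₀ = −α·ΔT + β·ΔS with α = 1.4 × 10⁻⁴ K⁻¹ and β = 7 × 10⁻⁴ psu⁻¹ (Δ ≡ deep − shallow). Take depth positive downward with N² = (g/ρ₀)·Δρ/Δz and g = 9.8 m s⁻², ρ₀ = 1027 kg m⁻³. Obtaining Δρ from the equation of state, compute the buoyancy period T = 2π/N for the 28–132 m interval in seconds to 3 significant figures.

1.05 × 10³ s

ΔT = -4.6 K, ΔS = -0.38 psu (deep − shallow).
Δρ/ρ₀ = −αΔT + βΔS = 6.44 × 10⁻⁴ − 2.66 × 10⁻⁴ = 3.78 × 10⁻⁴, so Δρ ≈ 0.3882 kg m⁻³.
N² = (g/ρ₀)·Δρ/Δz = g·(Δρ/ρ₀)/Δz = 9.8 × 3.78 × 10⁻⁴ / 104 = 3.5619 × 10⁻⁵ s⁻².
N = √(3.5619 × 10⁻⁵) = 5.9682 × 10⁻³ rad s⁻¹ → T = 2π/N = 1.0528 × 10³ s ≈ 1.05 × 10³ s.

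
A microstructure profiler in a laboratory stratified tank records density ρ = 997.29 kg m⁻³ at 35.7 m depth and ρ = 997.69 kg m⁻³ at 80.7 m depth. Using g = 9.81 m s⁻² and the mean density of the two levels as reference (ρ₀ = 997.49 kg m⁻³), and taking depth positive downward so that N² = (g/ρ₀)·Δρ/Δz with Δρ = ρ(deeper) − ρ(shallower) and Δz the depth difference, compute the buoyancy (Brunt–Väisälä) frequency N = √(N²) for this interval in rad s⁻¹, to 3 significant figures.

Δρ = 997.69 − 997.29 = 0.40 kg m⁻³ over Δz = 80.7 − 35.7 = 45 m.
N² = (9.81/997.49) × (0.40/45) = 8.7419 × 10⁻⁵ s⁻².
N = √(8.7419 × 10⁻⁵) = 9.3498 × 10⁻³ rad s⁻¹ ≈ 9.35 × 10⁻³ rad s⁻¹.

9.35 × 10⁻³ rad s⁻¹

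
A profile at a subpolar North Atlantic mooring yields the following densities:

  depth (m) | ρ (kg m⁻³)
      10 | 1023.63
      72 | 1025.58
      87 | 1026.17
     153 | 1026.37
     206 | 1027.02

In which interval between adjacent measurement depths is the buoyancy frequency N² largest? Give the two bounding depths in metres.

Compute the density gradient over each adjacent pair:
  10–72 m: Δρ/Δz = 1.95/62 = 0.031 kg m⁻⁴
  72–87 m: Δρ/Δz = 0.59/15 = 0.039 kg m⁻⁴
  87–153 m: Δρ/Δz = 0.20/66 = 3.0 × 10⁻³ kg m⁻⁴
  153–206 m: Δρ/Δz = 0.65/53 = 0.012 kg m⁻⁴
The largest gradient is in the 72–87 m interval — the pycnocline.

72–87 m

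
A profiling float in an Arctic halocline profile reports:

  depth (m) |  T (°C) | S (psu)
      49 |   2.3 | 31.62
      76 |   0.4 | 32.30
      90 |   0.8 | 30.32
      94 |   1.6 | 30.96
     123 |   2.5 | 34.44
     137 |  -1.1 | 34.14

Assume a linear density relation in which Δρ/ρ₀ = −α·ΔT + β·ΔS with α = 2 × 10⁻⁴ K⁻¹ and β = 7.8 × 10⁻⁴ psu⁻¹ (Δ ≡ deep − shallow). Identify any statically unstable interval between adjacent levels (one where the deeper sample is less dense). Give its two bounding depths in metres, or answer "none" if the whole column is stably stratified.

Evaluate Δρ/ρ₀ = −αΔT + βΔS across each adjacent pair:
  49–76 m: −αΔT+βΔS = −(2 × 10⁻⁴)(-1.9)+(7.8 × 10⁻⁴)(+0.68) = 9.1 × 10⁻⁴ → stable
  76–90 m: −αΔT+βΔS = −(2 × 10⁻⁴)(+0.4)+(7.8 × 10⁻⁴)(-1.98) = -1.6 × 10⁻³ → UNSTABLE
  90–94 m: −αΔT+βΔS = −(2 × 10⁻⁴)(+0.8)+(7.8 × 10⁻⁴)(+0.64) = 3.4 × 10⁻⁴ → stable
  94–123 m: −αΔT+βΔS = −(2 × 10⁻⁴)(+0.9)+(7.8 × 10⁻⁴)(+3.48) = 2.5 × 10⁻³ → stable
  123–137 m: −αΔT+βΔS = −(2 × 10⁻⁴)(-3.6)+(7.8 × 10⁻⁴)(-0.30) = 4.9 × 10⁻⁴ → stable
The 76–90 m interval has Δρ < 0: lighter water underlies denser water.

76–90 m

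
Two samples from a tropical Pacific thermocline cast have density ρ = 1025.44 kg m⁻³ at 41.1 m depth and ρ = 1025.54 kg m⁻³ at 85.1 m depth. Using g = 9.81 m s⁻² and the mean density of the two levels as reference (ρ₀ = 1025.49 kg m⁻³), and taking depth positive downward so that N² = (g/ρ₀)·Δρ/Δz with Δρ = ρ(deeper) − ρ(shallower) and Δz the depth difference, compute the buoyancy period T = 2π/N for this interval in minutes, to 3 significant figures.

Δρ = 1025.54 − 1025.44 = 0.10 kg m⁻³ over Δz = 85.1 − 41.1 = 44 m.
N² = (9.81/1025.49) × (0.10/44) = 2.1741 × 10⁻⁵ s⁻².
N = √(2.1741 × 10⁻⁵) = 4.6627 × 10⁻³ rad s⁻¹, so T = 2π/N = 1.3475 × 10³ s = 22.458 min ≈ 22.5 min.

22.5 min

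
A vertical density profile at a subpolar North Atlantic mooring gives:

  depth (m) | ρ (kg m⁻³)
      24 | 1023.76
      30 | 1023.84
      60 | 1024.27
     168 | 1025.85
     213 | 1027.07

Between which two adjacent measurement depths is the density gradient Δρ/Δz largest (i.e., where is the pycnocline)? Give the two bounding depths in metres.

Compute the density gradient over each adjacent pair:
  24–30 m: Δρ/Δz = 0.08/6 = 0.013 kg m⁻⁴
  30–60 m: Δρ/Δz = 0.43/30 = 0.014 kg m⁻⁴
  60–168 m: Δρ/Δz = 1.58/108 = 0.015 kg m⁻⁴
  168–213 m: Δρ/Δz = 1.22/45 = 0.027 kg m⁻⁴
The largest gradient is in the 168–213 m interval — the pycnocline.

168–213 m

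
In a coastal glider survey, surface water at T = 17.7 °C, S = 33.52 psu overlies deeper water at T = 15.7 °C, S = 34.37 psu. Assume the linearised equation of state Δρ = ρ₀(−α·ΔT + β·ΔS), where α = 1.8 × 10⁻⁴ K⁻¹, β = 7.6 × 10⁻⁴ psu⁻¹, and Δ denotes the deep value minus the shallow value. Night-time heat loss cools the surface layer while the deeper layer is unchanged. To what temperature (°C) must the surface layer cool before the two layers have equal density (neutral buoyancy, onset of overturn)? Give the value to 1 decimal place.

12.1 °C

Neutral buoyancy requires Δρ = 0, i.e. −α(T_deep − T_surf′) + β(S_deep − S_surf) = 0.
T_surf′ = T_deep − (β/α)·ΔS = 15.7 − (7.6 × 10⁻⁴/1.8 × 10⁻⁴)·(+0.85) = 12.111 °C.
Cooling required: 17.7 − (12.111) = 5.589 °C.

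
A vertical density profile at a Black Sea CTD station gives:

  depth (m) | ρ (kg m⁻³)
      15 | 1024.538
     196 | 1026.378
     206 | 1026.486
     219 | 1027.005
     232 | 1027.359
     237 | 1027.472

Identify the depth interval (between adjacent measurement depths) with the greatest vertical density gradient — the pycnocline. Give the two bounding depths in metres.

Compute the density gradient over each adjacent pair:
  15–196 m: Δρ/Δz = 1.840/181 = 0.010 kg m⁻⁴
  196–206 m: Δρ/Δz = 0.108/10 = 0.011 kg m⁻⁴
  206–219 m: Δρ/Δz = 0.519/13 = 0.040 kg m⁻⁴
  219–232 m: Δρ/Δz = 0.354/13 = 0.027 kg m⁻⁴
  232–237 m: Δρ/Δz = 0.113/5 = 0.023 kg m⁻⁴
The largest gradient is in the 206–219 m interval — the pycnocline.

206–219 m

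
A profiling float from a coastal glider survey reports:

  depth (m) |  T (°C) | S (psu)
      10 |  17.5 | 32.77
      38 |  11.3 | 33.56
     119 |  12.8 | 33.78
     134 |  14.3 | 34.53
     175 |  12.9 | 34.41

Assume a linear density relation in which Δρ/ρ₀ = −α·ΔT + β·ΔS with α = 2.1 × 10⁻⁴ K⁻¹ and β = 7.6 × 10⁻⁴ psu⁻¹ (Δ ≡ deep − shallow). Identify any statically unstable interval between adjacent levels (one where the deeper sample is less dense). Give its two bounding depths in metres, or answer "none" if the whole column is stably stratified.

Evaluate Δρ/ρ₀ = −αΔT + βΔS across each adjacent pair:
  10–38 m: −αΔT+βΔS = −(2.1 × 10⁻⁴)(-6.2)+(7.6 × 10⁻⁴)(+0.79) = 1.9 × 10⁻³ → stable
  38–119 m: −αΔT+βΔS = −(2.1 × 10⁻⁴)(+1.5)+(7.6 × 10⁻⁴)(+0.22) = -1.5 × 10⁻⁴ → UNSTABLE
  119–134 m: −αΔT+βΔS = −(2.1 × 10⁻⁴)(+1.5)+(7.6 × 10⁻⁴)(+0.75) = 2.5 × 10⁻⁴ → stable
  134–175 m: −αΔT+βΔS = −(2.1 × 10⁻⁴)(-1.4)+(7.6 × 10⁻⁴)(-0.12) = 2.0 × 10⁻⁴ → stable
The 38–119 m interval has Δρ < 0: lighter water underlies denser water.

38–119 m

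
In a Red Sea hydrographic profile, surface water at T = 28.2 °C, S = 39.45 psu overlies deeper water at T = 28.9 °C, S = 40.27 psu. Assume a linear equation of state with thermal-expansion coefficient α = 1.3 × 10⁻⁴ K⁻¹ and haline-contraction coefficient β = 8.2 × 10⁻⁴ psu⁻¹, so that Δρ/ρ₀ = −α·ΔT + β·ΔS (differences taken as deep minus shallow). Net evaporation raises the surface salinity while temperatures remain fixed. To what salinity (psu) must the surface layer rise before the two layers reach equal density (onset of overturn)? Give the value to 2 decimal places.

40.16 psu

Neutral buoyancy requires −α(T_deep − T_surf) + β(S_deep − S_surf′) = 0.
S_surf′ = S_deep − (α/β)·ΔT = 40.27 − (1.3 × 10⁻⁴/8.2 × 10⁻⁴)·(+0.7) = 40.1590 psu.
Increase required: 40.1590 − 39.45 = 0.7090 psu.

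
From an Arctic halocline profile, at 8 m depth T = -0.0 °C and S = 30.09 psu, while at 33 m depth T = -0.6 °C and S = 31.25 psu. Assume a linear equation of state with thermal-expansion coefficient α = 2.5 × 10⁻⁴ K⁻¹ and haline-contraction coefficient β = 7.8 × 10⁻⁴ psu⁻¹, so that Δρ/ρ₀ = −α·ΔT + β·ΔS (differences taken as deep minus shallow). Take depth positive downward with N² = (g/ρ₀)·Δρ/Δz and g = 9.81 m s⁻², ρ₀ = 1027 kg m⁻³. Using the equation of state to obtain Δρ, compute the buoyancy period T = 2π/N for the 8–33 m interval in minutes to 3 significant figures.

5.15 min

ΔT = -0.6 K, ΔS = +1.16 psu (deep − shallow).
Δρ/ρ₀ = −αΔT + βΔS = 1.50 × 10⁻⁴ + 9.048 × 10⁻⁴ = 1.0548 × 10⁻³, so Δρ ≈ 1.083 kg m⁻³.
N² = (g/ρ₀)·Δρ/Δz = g·(Δρ/ρ₀)/Δz = 9.81 × 1.0548 × 10⁻³ / 25 = 4.1390 × 10⁻⁴ s⁻².
N = √(4.1390 × 10⁻⁴) = 0.020345 rad s⁻¹ → T = 2π/N = 308.83 s = 5.1472 min ≈ 5.15 min.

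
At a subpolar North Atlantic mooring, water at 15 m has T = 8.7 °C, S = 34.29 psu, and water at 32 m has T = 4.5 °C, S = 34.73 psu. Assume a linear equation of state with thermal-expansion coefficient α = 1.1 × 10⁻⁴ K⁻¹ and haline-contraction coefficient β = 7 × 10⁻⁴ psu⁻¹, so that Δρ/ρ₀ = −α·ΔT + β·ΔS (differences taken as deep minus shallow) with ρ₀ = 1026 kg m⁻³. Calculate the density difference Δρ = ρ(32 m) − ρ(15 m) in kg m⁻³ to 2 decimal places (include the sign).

ΔT = -4.2 K, ΔS = +0.44 psu (deep − shallow).
Δρ/ρ₀ = −(1.1 × 10⁻⁴)(-4.2) + (7 × 10⁻⁴)(+0.44) = 7.70 × 10⁻⁴.
Δρ = 1026 × (7.70 × 10⁻⁴) = +0.79 kg m⁻³.
Positive Δρ: denser below, stable.

+0.79 kg m⁻³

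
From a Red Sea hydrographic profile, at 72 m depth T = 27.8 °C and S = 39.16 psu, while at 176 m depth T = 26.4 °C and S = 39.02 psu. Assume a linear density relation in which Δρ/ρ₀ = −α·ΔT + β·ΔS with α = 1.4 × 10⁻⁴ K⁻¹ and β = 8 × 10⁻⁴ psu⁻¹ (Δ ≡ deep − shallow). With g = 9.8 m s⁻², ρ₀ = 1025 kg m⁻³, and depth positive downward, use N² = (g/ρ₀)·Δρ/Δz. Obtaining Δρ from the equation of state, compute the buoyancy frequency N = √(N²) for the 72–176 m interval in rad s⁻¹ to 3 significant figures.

ΔT = -1.4 K, ΔS = -0.14 psu (deep − shallow).
Δρ/ρ₀ = −αΔT + βΔS = 1.96 × 10⁻⁴ − 1.12 × 10⁻⁴ = 8.40 × 10⁻⁵, so Δρ ≈ 0.08610 kg m⁻³.
N² = (g/ρ₀)·Δρ/Δz = g·(Δρ/ρ₀)/Δz = 9.8 × 8.40 × 10⁻⁵ / 104 = 7.9154 × 10⁻⁶ s⁻².
N = √(7.9154 × 10⁻⁶) = 2.8134 × 10⁻³ rad s⁻¹ ≈ 2.81 × 10⁻³ rad s⁻¹.

2.81 × 10⁻³ rad s⁻¹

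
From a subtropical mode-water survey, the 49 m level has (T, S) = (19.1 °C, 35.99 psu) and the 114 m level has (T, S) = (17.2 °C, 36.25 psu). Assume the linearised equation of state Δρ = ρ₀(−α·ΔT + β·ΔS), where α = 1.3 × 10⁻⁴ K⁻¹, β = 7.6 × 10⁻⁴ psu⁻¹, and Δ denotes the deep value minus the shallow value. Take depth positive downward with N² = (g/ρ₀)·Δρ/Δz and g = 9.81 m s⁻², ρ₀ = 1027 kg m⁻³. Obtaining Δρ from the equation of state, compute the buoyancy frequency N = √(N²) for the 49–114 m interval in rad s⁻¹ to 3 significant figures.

8.19 × 10⁻³ rad s⁻¹

ΔT = -1.9 K, ΔS = +0.26 psu (deep − shallow).
Δρ/ρ₀ = −αΔT + βΔS = 2.47 × 10⁻⁴ + 1.976 × 10⁻⁴ = 4.446 × 10⁻⁴, so Δρ ≈ 0.4566 kg m⁻³.
N² = (g/ρ₀)·Δρ/Δz = g·(Δρ/ρ₀)/Δz = 9.81 × 4.446 × 10⁻⁴ / 65 = 6.7100 × 10⁻⁵ s⁻².
N = √(6.7100 × 10⁻⁵) = 8.1915 × 10⁻³ rad s⁻¹ ≈ 8.19 × 10⁻³ rad s⁻¹.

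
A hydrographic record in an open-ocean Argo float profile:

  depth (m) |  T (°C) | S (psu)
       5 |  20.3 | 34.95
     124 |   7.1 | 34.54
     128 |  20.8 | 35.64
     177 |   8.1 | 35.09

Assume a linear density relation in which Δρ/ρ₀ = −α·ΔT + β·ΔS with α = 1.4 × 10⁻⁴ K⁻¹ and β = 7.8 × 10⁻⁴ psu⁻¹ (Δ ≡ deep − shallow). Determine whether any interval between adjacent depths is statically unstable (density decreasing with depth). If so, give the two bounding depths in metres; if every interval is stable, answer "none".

Evaluate Δρ/ρ₀ = −αΔT + βΔS across each adjacent pair:
  5–124 m: −αΔT+βΔS = −(1.4 × 10⁻⁴)(-13.2)+(7.8 × 10⁻⁴)(-0.41) = 1.5 × 10⁻³ → stable
  124–128 m: −αΔT+βΔS = −(1.4 × 10⁻⁴)(+13.7)+(7.8 × 10⁻⁴)(+1.10) = -1.1 × 10⁻³ → UNSTABLE
  128–177 m: −αΔT+βΔS = −(1.4 × 10⁻⁴)(-12.7)+(7.8 × 10⁻⁴)(-0.55) = 1.3 × 10⁻³ → stable
The 124–128 m interval has Δρ < 0: lighter water underlies denser water.

124–128 m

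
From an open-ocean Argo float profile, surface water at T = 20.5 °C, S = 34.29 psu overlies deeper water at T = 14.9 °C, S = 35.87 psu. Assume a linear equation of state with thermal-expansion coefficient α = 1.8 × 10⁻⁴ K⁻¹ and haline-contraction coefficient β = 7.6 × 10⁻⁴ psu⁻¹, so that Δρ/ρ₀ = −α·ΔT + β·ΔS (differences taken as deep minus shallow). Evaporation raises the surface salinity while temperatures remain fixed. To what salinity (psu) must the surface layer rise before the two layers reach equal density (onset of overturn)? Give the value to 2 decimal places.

Neutral buoyancy requires −α(T_deep − T_surf) + β(S_deep − S_surf′) = 0.
S_surf′ = S_deep − (α/β)·ΔT = 35.87 − (1.8 × 10⁻⁴/7.6 × 10⁻⁴)·(-5.6) = 37.1963 psu.
Increase required: 37.1963 − 34.29 = 2.9063 psu.

37.20 psu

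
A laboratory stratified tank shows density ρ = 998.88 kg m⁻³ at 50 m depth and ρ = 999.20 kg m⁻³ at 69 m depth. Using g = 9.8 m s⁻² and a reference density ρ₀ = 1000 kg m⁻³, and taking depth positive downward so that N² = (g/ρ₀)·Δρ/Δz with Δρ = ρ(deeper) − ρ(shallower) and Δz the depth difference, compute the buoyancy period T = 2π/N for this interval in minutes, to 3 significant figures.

8.15 min

Δρ = 999.20 − 998.88 = 0.32 kg m⁻³ over Δz = 69 − 50 = 19 m.
N² = (9.8/1000) × (0.32/19) = 1.6505 × 10⁻⁴ s⁻².
N = √(1.6505 × 10⁻⁴) = 0.012847 rad s⁻¹, so T = 2π/N = 489.08 s = 8.1513 min ≈ 8.15 min.
Since Δρ > 0 the layer is stably stratified.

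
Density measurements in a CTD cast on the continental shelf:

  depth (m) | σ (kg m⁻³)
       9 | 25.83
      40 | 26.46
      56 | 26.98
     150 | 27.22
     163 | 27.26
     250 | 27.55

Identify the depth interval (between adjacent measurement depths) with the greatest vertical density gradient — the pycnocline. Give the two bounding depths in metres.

40–56 m

Compute the density gradient over each adjacent pair:
  9–40 m: Δρ/Δz = 0.63/31 = 0.020 kg m⁻⁴
  40–56 m: Δρ/Δz = 0.52/16 = 0.033 kg m⁻⁴
  56–150 m: Δρ/Δz = 0.24/94 = 2.6 × 10⁻³ kg m⁻⁴
  150–163 m: Δρ/Δz = 0.04/13 = 3.1 × 10⁻³ kg m⁻⁴
  163–250 m: Δρ/Δz = 0.29/87 = 3.3 × 10⁻³ kg m⁻⁴
The largest gradient is in the 40–56 m interval — the pycnocline.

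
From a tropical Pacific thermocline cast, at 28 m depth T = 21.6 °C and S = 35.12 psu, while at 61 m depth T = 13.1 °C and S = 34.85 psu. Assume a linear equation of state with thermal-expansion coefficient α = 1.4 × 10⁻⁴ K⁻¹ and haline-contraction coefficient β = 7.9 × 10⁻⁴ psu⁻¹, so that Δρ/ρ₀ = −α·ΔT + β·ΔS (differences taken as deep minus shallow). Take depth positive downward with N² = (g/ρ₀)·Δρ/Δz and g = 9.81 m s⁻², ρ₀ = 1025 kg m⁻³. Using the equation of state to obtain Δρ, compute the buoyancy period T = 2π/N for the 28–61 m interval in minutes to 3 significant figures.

6.15 min

ΔT = -8.5 K, ΔS = -0.27 psu (deep − shallow).
Δρ/ρ₀ = −αΔT + βΔS = 1.19 × 10⁻³ − 2.133 × 10⁻⁴ = 9.767 × 10⁻⁴, so Δρ ≈ 1.001 kg m⁻³.
N² = (g/ρ₀)·Δρ/Δz = g·(Δρ/ρ₀)/Δz = 9.81 × 9.767 × 10⁻⁴ / 33 = 2.9035 × 10⁻⁴ s⁻².
N = √(2.9035 × 10⁻⁴) = 0.017040 rad s⁻¹ → T = 2π/N = 368.73 s = 6.1455 min ≈ 6.15 min.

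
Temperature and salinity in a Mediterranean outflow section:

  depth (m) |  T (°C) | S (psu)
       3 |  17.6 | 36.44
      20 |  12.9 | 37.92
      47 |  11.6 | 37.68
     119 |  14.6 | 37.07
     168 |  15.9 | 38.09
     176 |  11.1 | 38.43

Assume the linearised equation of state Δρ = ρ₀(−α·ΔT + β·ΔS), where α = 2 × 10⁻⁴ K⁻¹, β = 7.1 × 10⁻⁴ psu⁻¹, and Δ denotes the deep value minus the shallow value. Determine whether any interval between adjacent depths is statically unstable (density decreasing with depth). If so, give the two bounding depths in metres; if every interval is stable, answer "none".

Evaluate Δρ/ρ₀ = −αΔT + βΔS across each adjacent pair:
  3–20 m: −αΔT+βΔS = −(2 × 10⁻⁴)(-4.7)+(7.1 × 10⁻⁴)(+1.48) = 2.0 × 10⁻³ → stable
  20–47 m: −αΔT+βΔS = −(2 × 10⁻⁴)(-1.3)+(7.1 × 10⁻⁴)(-0.24) = 9.0 × 10⁻⁵ → stable
  47–119 m: −αΔT+βΔS = −(2 × 10⁻⁴)(+3.0)+(7.1 × 10⁻⁴)(-0.61) = -1.0 × 10⁻³ → UNSTABLE
  119–168 m: −αΔT+βΔS = −(2 × 10⁻⁴)(+1.3)+(7.1 × 10⁻⁴)(+1.02) = 4.6 × 10⁻⁴ → stable
  168–176 m: −αΔT+βΔS = −(2 × 10⁻⁴)(-4.8)+(7.1 × 10⁻⁴)(+0.34) = 1.2 × 10⁻³ → stable
The 47–119 m interval has Δρ < 0: lighter water underlies denser water.

47–119 m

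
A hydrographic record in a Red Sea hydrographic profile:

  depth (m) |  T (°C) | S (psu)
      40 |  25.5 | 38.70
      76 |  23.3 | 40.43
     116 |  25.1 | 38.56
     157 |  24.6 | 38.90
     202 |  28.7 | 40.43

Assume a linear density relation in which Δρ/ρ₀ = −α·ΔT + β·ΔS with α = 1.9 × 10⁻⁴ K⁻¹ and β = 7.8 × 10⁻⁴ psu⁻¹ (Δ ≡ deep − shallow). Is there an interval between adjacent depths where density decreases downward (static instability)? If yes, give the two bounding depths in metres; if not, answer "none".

Evaluate Δρ/ρ₀ = −αΔT + βΔS across each adjacent pair:
  40–76 m: −αΔT+βΔS = −(1.9 × 10⁻⁴)(-2.2)+(7.8 × 10⁻⁴)(+1.73) = 1.8 × 10⁻³ → stable
  76–116 m: −αΔT+βΔS = −(1.9 × 10⁻⁴)(+1.8)+(7.8 × 10⁻⁴)(-1.87) = -1.8 × 10⁻³ → UNSTABLE
  116–157 m: −αΔT+βΔS = −(1.9 × 10⁻⁴)(-0.5)+(7.8 × 10⁻⁴)(+0.34) = 3.6 × 10⁻⁴ → stable
  157–202 m: −αΔT+βΔS = −(1.9 × 10⁻⁴)(+4.1)+(7.8 × 10⁻⁴)(+1.53) = 4.1 × 10⁻⁴ → stable
The 76–116 m interval has Δρ < 0: lighter water underlies denser water.

76–116 m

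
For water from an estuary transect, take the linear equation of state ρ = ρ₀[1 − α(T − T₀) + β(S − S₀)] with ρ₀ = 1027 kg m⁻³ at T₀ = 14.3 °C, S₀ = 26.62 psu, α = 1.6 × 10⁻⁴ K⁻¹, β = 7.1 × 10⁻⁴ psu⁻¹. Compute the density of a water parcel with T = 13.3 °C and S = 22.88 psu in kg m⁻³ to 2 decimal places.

1024.44 kg m⁻³

T − T₀ = -1.0 K, S − S₀ = -3.74 psu.
Bracket = 1 − α·(-1.0) + β·(-3.74) = 1 + (-2.4954 × 10⁻³) = 0.9975046.
ρ = 1027 × 0.9975046 = 1024.44 kg m⁻³.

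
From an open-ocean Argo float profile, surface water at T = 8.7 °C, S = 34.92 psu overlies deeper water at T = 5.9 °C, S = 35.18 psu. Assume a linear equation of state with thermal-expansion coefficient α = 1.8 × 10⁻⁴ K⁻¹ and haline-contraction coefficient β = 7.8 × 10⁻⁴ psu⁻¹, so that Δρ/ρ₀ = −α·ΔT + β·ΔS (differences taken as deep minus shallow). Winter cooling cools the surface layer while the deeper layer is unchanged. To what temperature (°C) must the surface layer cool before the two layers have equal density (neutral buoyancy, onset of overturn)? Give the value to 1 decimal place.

4.8 °C

Neutral buoyancy requires Δρ = 0, i.e. −α(T_deep − T_surf′) + β(S_deep − S_surf) = 0.
T_surf′ = T_deep − (β/α)·ΔS = 5.9 − (7.8 × 10⁻⁴/1.8 × 10⁻⁴)·(+0.26) = 4.773 °C.
Cooling required: 8.7 − (4.773) = 3.927 °C.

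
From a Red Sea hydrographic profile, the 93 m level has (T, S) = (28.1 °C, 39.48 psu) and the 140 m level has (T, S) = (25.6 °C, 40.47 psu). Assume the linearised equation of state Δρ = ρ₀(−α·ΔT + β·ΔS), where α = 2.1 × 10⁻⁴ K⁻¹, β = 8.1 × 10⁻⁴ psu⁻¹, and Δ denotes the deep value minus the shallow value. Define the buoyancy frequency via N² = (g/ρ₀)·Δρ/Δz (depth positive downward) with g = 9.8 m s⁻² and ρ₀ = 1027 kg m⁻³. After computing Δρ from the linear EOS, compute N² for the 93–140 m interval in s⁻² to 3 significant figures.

2.77 × 10⁻⁴ s⁻²

ΔT = -2.5 K, ΔS = +0.99 psu (deep − shallow).
Δρ/ρ₀ = −αΔT + βΔS = 5.25 × 10⁻⁴ + 8.019 × 10⁻⁴ = 1.3269 × 10⁻³, so Δρ ≈ 1.363 kg m⁻³.
N² = (g/ρ₀)·Δρ/Δz = g·(Δρ/ρ₀)/Δz = 9.8 × 1.3269 × 10⁻³ / 47 = 2.7667 × 10⁻⁴ s⁻² ≈ 2.77 × 10⁻⁴ s⁻².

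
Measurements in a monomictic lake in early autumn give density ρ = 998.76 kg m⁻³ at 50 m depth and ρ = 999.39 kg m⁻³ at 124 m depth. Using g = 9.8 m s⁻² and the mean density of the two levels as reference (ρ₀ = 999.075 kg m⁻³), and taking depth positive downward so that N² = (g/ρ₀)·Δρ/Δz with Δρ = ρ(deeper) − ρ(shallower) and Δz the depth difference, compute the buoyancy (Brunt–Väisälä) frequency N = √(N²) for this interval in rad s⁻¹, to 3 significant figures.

9.14 × 10⁻³ rad s⁻¹

Δρ = 999.39 − 998.76 = 0.63 kg m⁻³ over Δz = 124 − 50 = 74 m.
N² = (9.8/999.075) × (0.63/74) = 8.3510 × 10⁻⁵ s⁻².
N = √(8.3510 × 10⁻⁵) = 9.1384 × 10⁻³ rad s⁻¹ ≈ 9.14 × 10⁻³ rad s⁻¹.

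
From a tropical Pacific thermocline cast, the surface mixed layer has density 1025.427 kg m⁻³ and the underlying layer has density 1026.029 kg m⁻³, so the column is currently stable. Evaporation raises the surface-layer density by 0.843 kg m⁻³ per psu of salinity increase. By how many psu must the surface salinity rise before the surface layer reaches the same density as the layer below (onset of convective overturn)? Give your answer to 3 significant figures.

0.714 psu

Density deficit of the surface layer: 1026.029 − 1025.427 = 0.602 kg m⁻³.
Required change = 0.602 / 0.843 = 0.714 psu.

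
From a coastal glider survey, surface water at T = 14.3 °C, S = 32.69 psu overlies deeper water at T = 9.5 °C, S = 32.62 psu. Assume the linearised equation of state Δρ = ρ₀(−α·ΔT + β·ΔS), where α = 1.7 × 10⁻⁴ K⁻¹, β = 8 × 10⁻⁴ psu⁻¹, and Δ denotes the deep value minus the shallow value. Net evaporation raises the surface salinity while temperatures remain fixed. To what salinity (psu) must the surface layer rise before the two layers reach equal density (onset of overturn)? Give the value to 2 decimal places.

33.64 psu

Neutral buoyancy requires −α(T_deep − T_surf) + β(S_deep − S_surf′) = 0.
S_surf′ = S_deep − (α/β)·ΔT = 32.62 − (1.7 × 10⁻⁴/8 × 10⁻⁴)·(-4.8) = 33.6400 psu.
Increase required: 33.6400 − 32.69 = 0.9500 psu.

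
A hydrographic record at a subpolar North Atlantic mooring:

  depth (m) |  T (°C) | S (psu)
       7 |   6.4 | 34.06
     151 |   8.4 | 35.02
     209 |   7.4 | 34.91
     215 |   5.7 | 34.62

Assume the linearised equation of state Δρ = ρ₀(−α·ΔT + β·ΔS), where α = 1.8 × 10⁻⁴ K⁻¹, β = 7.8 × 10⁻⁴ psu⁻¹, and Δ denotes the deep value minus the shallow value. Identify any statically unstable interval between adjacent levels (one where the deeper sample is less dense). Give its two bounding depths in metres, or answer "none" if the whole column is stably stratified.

none

Evaluate Δρ/ρ₀ = −αΔT + βΔS across each adjacent pair:
  7–151 m: −αΔT+βΔS = −(1.8 × 10⁻⁴)(+2.0)+(7.8 × 10⁻⁴)(+0.96) = 3.9 × 10⁻⁴ → stable
  151–209 m: −αΔT+βΔS = −(1.8 × 10⁻⁴)(-1.0)+(7.8 × 10⁻⁴)(-0.11) = 9.4 × 10⁻⁵ → stable
  209–215 m: −αΔT+βΔS = −(1.8 × 10⁻⁴)(-1.7)+(7.8 × 10⁻⁴)(-0.29) = 8.0 × 10⁻⁵ → stable
Every interval has Δρ > 0: the column is stably stratified throughout.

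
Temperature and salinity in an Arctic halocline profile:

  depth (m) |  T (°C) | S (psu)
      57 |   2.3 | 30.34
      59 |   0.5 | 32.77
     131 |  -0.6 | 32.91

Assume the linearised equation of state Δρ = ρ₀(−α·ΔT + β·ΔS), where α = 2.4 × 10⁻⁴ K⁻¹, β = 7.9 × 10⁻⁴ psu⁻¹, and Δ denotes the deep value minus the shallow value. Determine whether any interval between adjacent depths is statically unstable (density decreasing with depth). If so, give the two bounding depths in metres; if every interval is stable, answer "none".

Evaluate Δρ/ρ₀ = −αΔT + βΔS across each adjacent pair:
  57–59 m: −αΔT+βΔS = −(2.4 × 10⁻⁴)(-1.8)+(7.9 × 10⁻⁴)(+2.43) = 2.4 × 10⁻³ → stable
  59–131 m: −αΔT+βΔS = −(2.4 × 10⁻⁴)(-1.1)+(7.9 × 10⁻⁴)(+0.14) = 3.7 × 10⁻⁴ → stable
Every interval has Δρ > 0: the column is stably stratified throughout.

none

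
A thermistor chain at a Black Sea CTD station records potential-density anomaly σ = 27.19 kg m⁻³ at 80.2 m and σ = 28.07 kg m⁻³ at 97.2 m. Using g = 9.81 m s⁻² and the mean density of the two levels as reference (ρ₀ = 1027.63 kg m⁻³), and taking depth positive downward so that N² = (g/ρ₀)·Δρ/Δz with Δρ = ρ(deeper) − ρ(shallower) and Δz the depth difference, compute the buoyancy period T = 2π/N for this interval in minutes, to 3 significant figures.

Δρ = 1028.07 − 1027.19 = 0.88 kg m⁻³ over Δz = 97.2 − 80.2 = 17 m.
N² = (9.81/1027.63) × (0.88/17) = 4.9416 × 10⁻⁴ s⁻².
N = √(4.9416 × 10⁻⁴) = 0.022230 rad s⁻¹, so T = 2π/N = 282.64 s = 4.7107 min ≈ 4.71 min.
Since Δρ > 0 the layer is stably stratified.

4.71 min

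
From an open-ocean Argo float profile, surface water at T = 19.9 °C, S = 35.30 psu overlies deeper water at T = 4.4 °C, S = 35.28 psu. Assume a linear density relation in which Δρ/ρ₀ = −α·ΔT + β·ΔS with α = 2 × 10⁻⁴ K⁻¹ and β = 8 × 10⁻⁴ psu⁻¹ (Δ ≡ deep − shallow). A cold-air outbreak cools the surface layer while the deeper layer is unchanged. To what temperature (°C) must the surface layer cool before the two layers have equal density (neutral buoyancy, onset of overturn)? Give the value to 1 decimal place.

4.5 °C

Neutral buoyancy requires Δρ = 0, i.e. −α(T_deep − T_surf′) + β(S_deep − S_surf) = 0.
T_surf′ = T_deep − (β/α)·ΔS = 4.4 − (8 × 10⁻⁴/2 × 10⁻⁴)·(-0.02) = 4.480 °C.
Cooling required: 19.9 − (4.480) = 15.420 °C.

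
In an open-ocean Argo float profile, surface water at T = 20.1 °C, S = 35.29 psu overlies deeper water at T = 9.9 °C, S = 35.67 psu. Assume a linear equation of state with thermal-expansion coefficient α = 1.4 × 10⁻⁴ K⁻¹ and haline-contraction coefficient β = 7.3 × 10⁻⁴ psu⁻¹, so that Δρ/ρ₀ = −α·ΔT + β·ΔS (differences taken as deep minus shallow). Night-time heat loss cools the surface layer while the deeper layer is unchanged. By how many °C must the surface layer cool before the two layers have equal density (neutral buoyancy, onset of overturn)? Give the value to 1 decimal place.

Neutral buoyancy requires Δρ = 0, i.e. −α(T_deep − T_surf′) + β(S_deep − S_surf) = 0.
T_surf′ = T_deep − (β/α)·ΔS = 9.9 − (7.3 × 10⁻⁴/1.4 × 10⁻⁴)·(+0.38) = 7.919 °C.
Cooling required: 20.1 − (7.919) = 12.181 °C.

12.2 °C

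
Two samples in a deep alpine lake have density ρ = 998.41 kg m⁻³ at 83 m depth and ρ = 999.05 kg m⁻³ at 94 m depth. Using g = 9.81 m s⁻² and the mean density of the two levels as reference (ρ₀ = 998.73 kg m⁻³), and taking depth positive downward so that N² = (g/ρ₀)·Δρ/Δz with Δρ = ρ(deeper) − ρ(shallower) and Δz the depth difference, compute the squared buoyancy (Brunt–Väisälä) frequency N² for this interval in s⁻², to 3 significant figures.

Δρ = 999.05 − 998.41 = 0.64 kg m⁻³ over Δz = 94 − 83 = 11 m.
N² = (9.81/998.73) × (0.64/11) = 5.7149 × 10⁻⁴ s⁻² ≈ 5.71 × 10⁻⁴ s⁻².
A positive N² confirms static stability across the interval.

5.71 × 10⁻⁴ s⁻²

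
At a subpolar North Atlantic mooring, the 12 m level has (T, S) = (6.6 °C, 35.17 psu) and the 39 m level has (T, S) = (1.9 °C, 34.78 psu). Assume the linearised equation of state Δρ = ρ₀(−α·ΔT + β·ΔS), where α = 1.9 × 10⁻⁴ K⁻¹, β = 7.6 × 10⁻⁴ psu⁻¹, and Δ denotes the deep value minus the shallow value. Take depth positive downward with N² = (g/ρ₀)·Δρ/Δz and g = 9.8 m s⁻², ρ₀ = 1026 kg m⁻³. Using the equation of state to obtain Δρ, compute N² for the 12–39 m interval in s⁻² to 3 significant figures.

ΔT = -4.7 K, ΔS = -0.39 psu (deep − shallow).
Δρ/ρ₀ = −αΔT + βΔS = 8.93 × 10⁻⁴ − 2.964 × 10⁻⁴ = 5.966 × 10⁻⁴, so Δρ ≈ 0.6121 kg m⁻³.
N² = (g/ρ₀)·Δρ/Δz = g·(Δρ/ρ₀)/Δz = 9.8 × 5.966 × 10⁻⁴ / 27 = 2.1654 × 10⁻⁴ s⁻² ≈ 2.17 × 10⁻⁴ s⁻².

2.17 × 10⁻⁴ s⁻²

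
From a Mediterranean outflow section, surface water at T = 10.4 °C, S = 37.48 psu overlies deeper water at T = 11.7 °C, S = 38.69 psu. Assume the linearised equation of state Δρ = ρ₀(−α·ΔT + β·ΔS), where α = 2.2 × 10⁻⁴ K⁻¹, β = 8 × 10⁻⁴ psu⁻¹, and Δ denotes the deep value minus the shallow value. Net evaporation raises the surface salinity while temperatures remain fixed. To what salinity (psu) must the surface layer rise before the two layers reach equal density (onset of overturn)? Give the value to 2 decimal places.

38.33 psu

Neutral buoyancy requires −α(T_deep − T_surf) + β(S_deep − S_surf′) = 0.
S_surf′ = S_deep − (α/β)·ΔT = 38.69 − (2.2 × 10⁻⁴/8 × 10⁻⁴)·(+1.3) = 38.3325 psu.
Increase required: 38.3325 − 37.48 = 0.8525 psu.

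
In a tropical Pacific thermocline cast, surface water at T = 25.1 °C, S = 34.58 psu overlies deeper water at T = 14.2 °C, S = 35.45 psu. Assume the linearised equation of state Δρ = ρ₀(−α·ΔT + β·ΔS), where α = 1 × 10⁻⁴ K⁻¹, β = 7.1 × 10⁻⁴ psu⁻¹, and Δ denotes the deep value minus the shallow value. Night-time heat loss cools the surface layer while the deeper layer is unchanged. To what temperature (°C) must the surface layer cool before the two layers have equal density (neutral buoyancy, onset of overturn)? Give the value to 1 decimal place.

Neutral buoyancy requires Δρ = 0, i.e. −α(T_deep − T_surf′) + β(S_deep − S_surf) = 0.
T_surf′ = T_deep − (β/α)·ΔS = 14.2 − (7.1 × 10⁻⁴/1 × 10⁻⁴)·(+0.87) = 8.023 °C.
Cooling required: 25.1 − (8.023) = 17.077 °C.

8.0 °C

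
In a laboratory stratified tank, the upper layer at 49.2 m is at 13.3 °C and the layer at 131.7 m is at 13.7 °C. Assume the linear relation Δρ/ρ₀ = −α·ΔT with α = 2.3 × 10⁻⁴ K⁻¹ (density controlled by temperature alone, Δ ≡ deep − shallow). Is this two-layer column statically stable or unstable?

ΔT = 13.7 − 13.3 = +0.4 K, so Δρ/ρ₀ = −αΔT = -9.20 × 10⁻⁵.
Δρ/ρ₀ < 0, so Δρ < 0: deeper water is lighter → statically unstable; the column would overturn.

unstable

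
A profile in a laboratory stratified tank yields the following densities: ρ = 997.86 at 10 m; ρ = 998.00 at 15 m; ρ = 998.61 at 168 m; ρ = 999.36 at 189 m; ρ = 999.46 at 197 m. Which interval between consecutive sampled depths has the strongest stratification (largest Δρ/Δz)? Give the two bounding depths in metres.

168–189 m

Compute the density gradient over each adjacent pair:
  10–15 m: Δρ/Δz = 0.14/5 = 0.028 kg m⁻⁴
  15–168 m: Δρ/Δz = 0.61/153 = 4.0 × 10⁻³ kg m⁻⁴
  168–189 m: Δρ/Δz = 0.75/21 = 0.036 kg m⁻⁴
  189–197 m: Δρ/Δz = 0.10/8 = 0.013 kg m⁻⁴
The largest gradient is in the 168–189 m interval — the pycnocline.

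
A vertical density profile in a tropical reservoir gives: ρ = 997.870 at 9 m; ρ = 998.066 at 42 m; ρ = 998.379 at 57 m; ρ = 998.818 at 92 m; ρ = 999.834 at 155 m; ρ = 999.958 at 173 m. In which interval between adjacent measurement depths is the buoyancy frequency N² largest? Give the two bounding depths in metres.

Compute the density gradient over each adjacent pair:
  9–42 m: Δρ/Δz = 0.196/33 = 5.9 × 10⁻³ kg m⁻⁴
  42–57 m: Δρ/Δz = 0.313/15 = 0.021 kg m⁻⁴
  57–92 m: Δρ/Δz = 0.439/35 = 0.013 kg m⁻⁴
  92–155 m: Δρ/Δz = 1.016/63 = 0.016 kg m⁻⁴
  155–173 m: Δρ/Δz = 0.124/18 = 6.9 × 10⁻³ kg m⁻⁴
The largest gradient is in the 42–57 m interval — the pycnocline.

42–57 m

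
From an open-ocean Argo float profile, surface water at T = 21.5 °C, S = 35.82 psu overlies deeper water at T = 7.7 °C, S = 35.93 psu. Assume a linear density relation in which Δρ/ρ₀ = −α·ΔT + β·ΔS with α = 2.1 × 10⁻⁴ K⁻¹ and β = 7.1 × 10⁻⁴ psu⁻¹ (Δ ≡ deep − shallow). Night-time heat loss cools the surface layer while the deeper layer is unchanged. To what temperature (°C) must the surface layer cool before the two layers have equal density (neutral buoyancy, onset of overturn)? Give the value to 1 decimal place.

7.3 °C

Neutral buoyancy requires Δρ = 0, i.e. −α(T_deep − T_surf′) + β(S_deep − S_surf) = 0.
T_surf′ = T_deep − (β/α)·ΔS = 7.7 − (7.1 × 10⁻⁴/2.1 × 10⁻⁴)·(+0.11) = 7.328 °C.
Cooling required: 21.5 − (7.328) = 14.172 °C.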